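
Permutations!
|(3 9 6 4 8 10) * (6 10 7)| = |(3 9 10)(4 8 7 6)| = 12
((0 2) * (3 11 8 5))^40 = (11)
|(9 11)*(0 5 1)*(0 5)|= |(1 5)(9 11)|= 2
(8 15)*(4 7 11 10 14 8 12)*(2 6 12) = [0, 1, 6, 3, 7, 5, 12, 11, 15, 9, 14, 10, 4, 13, 8, 2] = (2 6 12 4 7 11 10 14 8 15)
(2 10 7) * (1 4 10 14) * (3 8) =(1 4 10 7 2 14)(3 8) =[0, 4, 14, 8, 10, 5, 6, 2, 3, 9, 7, 11, 12, 13, 1]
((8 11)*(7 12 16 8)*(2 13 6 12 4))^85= (2 16 4 12 7 6 11 13 8)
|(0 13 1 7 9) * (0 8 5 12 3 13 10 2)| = |(0 10 2)(1 7 9 8 5 12 3 13)| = 24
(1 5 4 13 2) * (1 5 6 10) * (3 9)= (1 6 10)(2 5 4 13)(3 9)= [0, 6, 5, 9, 13, 4, 10, 7, 8, 3, 1, 11, 12, 2]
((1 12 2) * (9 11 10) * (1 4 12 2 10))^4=((1 2 4 12 10 9 11))^4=(1 10 2 9 4 11 12)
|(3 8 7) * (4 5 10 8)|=6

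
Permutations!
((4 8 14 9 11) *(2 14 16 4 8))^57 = (2 14 9 11 8 16 4)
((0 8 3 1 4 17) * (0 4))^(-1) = ((0 8 3 1)(4 17))^(-1) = (0 1 3 8)(4 17)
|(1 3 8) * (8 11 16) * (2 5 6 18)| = |(1 3 11 16 8)(2 5 6 18)| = 20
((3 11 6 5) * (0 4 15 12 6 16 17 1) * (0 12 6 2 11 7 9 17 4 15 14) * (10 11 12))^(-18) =((0 15 6 5 3 7 9 17 1 10 11 16 4 14)(2 12))^(-18) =(0 11 9 6 4 1 3)(5 14 10 7 15 16 17)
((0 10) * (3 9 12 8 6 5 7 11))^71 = (0 10)(3 11 7 5 6 8 12 9)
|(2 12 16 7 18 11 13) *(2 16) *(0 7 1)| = 14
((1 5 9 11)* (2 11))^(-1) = ((1 5 9 2 11))^(-1) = (1 11 2 9 5)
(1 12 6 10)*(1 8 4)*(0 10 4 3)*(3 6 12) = [10, 3, 2, 0, 1, 5, 4, 7, 6, 9, 8, 11, 12] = (12)(0 10 8 6 4 1 3)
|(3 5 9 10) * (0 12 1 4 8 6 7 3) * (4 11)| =|(0 12 1 11 4 8 6 7 3 5 9 10)| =12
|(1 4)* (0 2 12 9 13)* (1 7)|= |(0 2 12 9 13)(1 4 7)|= 15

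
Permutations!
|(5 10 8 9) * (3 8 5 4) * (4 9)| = |(3 8 4)(5 10)| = 6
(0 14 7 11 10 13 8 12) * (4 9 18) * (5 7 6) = (0 14 6 5 7 11 10 13 8 12)(4 9 18) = [14, 1, 2, 3, 9, 7, 5, 11, 12, 18, 13, 10, 0, 8, 6, 15, 16, 17, 4]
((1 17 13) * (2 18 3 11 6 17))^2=(1 18 11 17)(2 3 6 13)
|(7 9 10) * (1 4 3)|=|(1 4 3)(7 9 10)|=3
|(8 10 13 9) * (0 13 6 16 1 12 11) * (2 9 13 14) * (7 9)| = |(0 14 2 7 9 8 10 6 16 1 12 11)| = 12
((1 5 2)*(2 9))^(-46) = (1 9)(2 5)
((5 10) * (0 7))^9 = ((0 7)(5 10))^9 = (0 7)(5 10)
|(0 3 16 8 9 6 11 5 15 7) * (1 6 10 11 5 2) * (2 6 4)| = 33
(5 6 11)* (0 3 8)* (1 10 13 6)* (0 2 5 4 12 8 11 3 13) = (0 13 6 3 11 4 12 8 2 5 1 10) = [13, 10, 5, 11, 12, 1, 3, 7, 2, 9, 0, 4, 8, 6]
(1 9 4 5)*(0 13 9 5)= (0 13 9 4)(1 5)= [13, 5, 2, 3, 0, 1, 6, 7, 8, 4, 10, 11, 12, 9]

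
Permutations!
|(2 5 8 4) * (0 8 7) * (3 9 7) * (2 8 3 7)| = 6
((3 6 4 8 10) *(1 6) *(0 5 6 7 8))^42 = ((0 5 6 4)(1 7 8 10 3))^42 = (0 6)(1 8 3 7 10)(4 5)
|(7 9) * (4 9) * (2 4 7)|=3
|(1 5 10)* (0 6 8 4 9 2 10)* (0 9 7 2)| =10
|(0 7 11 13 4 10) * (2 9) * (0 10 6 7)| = |(2 9)(4 6 7 11 13)| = 10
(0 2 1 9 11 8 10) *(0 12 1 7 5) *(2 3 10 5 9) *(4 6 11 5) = (0 3 10 12 1 2 7 9 5)(4 6 11 8) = [3, 2, 7, 10, 6, 0, 11, 9, 4, 5, 12, 8, 1]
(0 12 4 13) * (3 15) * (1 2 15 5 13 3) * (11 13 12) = [11, 2, 15, 5, 3, 12, 6, 7, 8, 9, 10, 13, 4, 0, 14, 1] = (0 11 13)(1 2 15)(3 5 12 4)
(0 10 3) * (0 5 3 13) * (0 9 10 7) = (0 7)(3 5)(9 10 13) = [7, 1, 2, 5, 4, 3, 6, 0, 8, 10, 13, 11, 12, 9]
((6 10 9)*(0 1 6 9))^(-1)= ((0 1 6 10))^(-1)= (0 10 6 1)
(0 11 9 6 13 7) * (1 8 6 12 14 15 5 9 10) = (0 11 10 1 8 6 13 7)(5 9 12 14 15) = [11, 8, 2, 3, 4, 9, 13, 0, 6, 12, 1, 10, 14, 7, 15, 5]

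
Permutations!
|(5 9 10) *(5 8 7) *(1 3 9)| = 7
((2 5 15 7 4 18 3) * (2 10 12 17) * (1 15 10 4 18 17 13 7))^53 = (1 15)(2 12 18 17 10 7 4 5 13 3)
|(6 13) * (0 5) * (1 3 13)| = 4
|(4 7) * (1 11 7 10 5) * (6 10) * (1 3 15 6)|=|(1 11 7 4)(3 15 6 10 5)|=20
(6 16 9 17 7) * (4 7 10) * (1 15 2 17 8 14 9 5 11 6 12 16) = [0, 15, 17, 3, 7, 11, 1, 12, 14, 8, 4, 6, 16, 13, 9, 2, 5, 10] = (1 15 2 17 10 4 7 12 16 5 11 6)(8 14 9)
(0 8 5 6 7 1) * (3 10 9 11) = [8, 0, 2, 10, 4, 6, 7, 1, 5, 11, 9, 3] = (0 8 5 6 7 1)(3 10 9 11)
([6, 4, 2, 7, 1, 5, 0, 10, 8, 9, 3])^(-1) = (0 6)(1 4)(3 10 7)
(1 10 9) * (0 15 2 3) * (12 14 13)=[15, 10, 3, 0, 4, 5, 6, 7, 8, 1, 9, 11, 14, 12, 13, 2]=(0 15 2 3)(1 10 9)(12 14 13)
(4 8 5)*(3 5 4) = (3 5)(4 8) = [0, 1, 2, 5, 8, 3, 6, 7, 4]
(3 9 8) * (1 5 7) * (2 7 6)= (1 5 6 2 7)(3 9 8)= [0, 5, 7, 9, 4, 6, 2, 1, 3, 8]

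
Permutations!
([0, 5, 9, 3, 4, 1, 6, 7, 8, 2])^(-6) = (9)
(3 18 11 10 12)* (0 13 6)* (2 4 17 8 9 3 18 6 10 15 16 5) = (0 13 10 12 18 11 15 16 5 2 4 17 8 9 3 6) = [13, 1, 4, 6, 17, 2, 0, 7, 9, 3, 12, 15, 18, 10, 14, 16, 5, 8, 11]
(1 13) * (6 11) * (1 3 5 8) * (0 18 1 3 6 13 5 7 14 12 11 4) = (0 18 1 5 8 3 7 14 12 11 13 6 4) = [18, 5, 2, 7, 0, 8, 4, 14, 3, 9, 10, 13, 11, 6, 12, 15, 16, 17, 1]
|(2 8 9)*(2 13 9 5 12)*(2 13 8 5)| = 6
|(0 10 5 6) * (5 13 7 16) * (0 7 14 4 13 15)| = 12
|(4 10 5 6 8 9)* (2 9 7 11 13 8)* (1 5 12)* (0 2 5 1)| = 12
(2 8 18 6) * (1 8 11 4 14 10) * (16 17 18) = (1 8 16 17 18 6 2 11 4 14 10) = [0, 8, 11, 3, 14, 5, 2, 7, 16, 9, 1, 4, 12, 13, 10, 15, 17, 18, 6]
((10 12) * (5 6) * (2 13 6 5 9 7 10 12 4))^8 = ((2 13 6 9 7 10 4))^8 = (2 13 6 9 7 10 4)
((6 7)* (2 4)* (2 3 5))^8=(7)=((2 4 3 5)(6 7))^8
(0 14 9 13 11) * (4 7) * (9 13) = [14, 1, 2, 3, 7, 5, 6, 4, 8, 9, 10, 0, 12, 11, 13] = (0 14 13 11)(4 7)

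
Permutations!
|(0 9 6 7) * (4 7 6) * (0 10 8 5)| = 7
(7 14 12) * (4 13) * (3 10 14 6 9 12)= (3 10 14)(4 13)(6 9 12 7)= [0, 1, 2, 10, 13, 5, 9, 6, 8, 12, 14, 11, 7, 4, 3]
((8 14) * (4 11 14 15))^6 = (4 11 14 8 15)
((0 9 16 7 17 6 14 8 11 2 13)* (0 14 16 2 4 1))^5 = (0 8 9 11 2 4 13 1 14)(6 16 7 17)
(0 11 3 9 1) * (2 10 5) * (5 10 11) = (0 5 2 11 3 9 1) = [5, 0, 11, 9, 4, 2, 6, 7, 8, 1, 10, 3]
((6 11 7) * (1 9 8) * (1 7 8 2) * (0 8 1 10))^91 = ((0 8 7 6 11 1 9 2 10))^91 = (0 8 7 6 11 1 9 2 10)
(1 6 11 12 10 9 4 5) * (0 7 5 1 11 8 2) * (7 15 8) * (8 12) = [15, 6, 0, 3, 1, 11, 7, 5, 2, 4, 9, 8, 10, 13, 14, 12] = (0 15 12 10 9 4 1 6 7 5 11 8 2)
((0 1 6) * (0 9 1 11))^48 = ((0 11)(1 6 9))^48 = (11)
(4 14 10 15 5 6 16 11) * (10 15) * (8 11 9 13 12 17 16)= (4 14 15 5 6 8 11)(9 13 12 17 16)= [0, 1, 2, 3, 14, 6, 8, 7, 11, 13, 10, 4, 17, 12, 15, 5, 9, 16]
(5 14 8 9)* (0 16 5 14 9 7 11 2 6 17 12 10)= [16, 1, 6, 3, 4, 9, 17, 11, 7, 14, 0, 2, 10, 13, 8, 15, 5, 12]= (0 16 5 9 14 8 7 11 2 6 17 12 10)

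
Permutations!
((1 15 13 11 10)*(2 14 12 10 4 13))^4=(1 12 2)(4 13 11)(10 14 15)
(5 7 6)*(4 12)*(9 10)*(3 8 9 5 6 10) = (3 8 9)(4 12)(5 7 10) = [0, 1, 2, 8, 12, 7, 6, 10, 9, 3, 5, 11, 4]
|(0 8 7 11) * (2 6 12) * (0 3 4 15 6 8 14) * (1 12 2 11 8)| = 8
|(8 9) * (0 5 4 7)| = 4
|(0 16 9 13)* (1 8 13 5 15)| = |(0 16 9 5 15 1 8 13)| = 8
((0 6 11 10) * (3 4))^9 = (0 6 11 10)(3 4)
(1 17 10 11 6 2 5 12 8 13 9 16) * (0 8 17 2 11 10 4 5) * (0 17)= (0 8 13 9 16 1 2 17 4 5 12)(6 11)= [8, 2, 17, 3, 5, 12, 11, 7, 13, 16, 10, 6, 0, 9, 14, 15, 1, 4]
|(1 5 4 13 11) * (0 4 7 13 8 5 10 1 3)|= 8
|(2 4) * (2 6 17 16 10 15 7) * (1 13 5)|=24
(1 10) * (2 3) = (1 10)(2 3) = [0, 10, 3, 2, 4, 5, 6, 7, 8, 9, 1]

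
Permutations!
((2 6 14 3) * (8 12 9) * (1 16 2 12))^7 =((1 16 2 6 14 3 12 9 8))^7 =(1 9 3 6 16 8 12 14 2)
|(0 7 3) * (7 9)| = 4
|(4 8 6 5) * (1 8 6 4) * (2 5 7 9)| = 8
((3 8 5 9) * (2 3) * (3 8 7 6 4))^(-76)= ((2 8 5 9)(3 7 6 4))^(-76)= (9)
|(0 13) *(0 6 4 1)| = |(0 13 6 4 1)| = 5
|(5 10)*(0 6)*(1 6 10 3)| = 6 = |(0 10 5 3 1 6)|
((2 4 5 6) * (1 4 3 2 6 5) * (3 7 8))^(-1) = (1 4)(2 3 8 7)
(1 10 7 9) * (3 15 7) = (1 10 3 15 7 9) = [0, 10, 2, 15, 4, 5, 6, 9, 8, 1, 3, 11, 12, 13, 14, 7]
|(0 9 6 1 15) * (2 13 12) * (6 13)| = |(0 9 13 12 2 6 1 15)| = 8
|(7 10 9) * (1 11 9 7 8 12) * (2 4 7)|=20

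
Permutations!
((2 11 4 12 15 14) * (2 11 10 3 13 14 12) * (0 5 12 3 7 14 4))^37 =((0 5 12 15 3 13 4 2 10 7 14 11))^37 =(0 5 12 15 3 13 4 2 10 7 14 11)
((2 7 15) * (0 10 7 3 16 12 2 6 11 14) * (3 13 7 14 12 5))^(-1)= ((0 10 14)(2 13 7 15 6 11 12)(3 16 5))^(-1)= (0 14 10)(2 12 11 6 15 7 13)(3 5 16)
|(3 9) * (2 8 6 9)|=|(2 8 6 9 3)|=5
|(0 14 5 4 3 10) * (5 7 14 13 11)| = 14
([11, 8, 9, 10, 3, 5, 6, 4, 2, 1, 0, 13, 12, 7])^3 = (0 7 10 13 3 11 4)(1 9 2 8)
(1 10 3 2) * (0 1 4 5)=[1, 10, 4, 2, 5, 0, 6, 7, 8, 9, 3]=(0 1 10 3 2 4 5)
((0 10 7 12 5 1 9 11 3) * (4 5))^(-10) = (12)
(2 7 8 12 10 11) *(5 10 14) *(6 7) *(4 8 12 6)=(2 4 8 6 7 12 14 5 10 11)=[0, 1, 4, 3, 8, 10, 7, 12, 6, 9, 11, 2, 14, 13, 5]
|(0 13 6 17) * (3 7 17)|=|(0 13 6 3 7 17)|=6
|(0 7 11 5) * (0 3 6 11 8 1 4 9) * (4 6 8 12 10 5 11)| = 11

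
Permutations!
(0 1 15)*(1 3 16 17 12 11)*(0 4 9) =(0 3 16 17 12 11 1 15 4 9) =[3, 15, 2, 16, 9, 5, 6, 7, 8, 0, 10, 1, 11, 13, 14, 4, 17, 12]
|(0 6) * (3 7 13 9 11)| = 10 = |(0 6)(3 7 13 9 11)|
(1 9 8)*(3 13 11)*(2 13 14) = [0, 9, 13, 14, 4, 5, 6, 7, 1, 8, 10, 3, 12, 11, 2] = (1 9 8)(2 13 11 3 14)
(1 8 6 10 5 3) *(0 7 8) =[7, 0, 2, 1, 4, 3, 10, 8, 6, 9, 5] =(0 7 8 6 10 5 3 1)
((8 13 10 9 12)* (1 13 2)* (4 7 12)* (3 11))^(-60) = (1 9 12)(2 10 7)(4 8 13)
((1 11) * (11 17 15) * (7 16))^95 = ((1 17 15 11)(7 16))^95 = (1 11 15 17)(7 16)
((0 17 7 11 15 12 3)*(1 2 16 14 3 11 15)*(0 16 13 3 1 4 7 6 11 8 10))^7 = (0 12 4 17 8 7 6 10 15 11)(1 2 13 3 16 14)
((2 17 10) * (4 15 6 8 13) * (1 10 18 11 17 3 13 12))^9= ((1 10 2 3 13 4 15 6 8 12)(11 17 18))^9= (18)(1 12 8 6 15 4 13 3 2 10)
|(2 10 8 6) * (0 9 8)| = |(0 9 8 6 2 10)| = 6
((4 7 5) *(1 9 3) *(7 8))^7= ((1 9 3)(4 8 7 5))^7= (1 9 3)(4 5 7 8)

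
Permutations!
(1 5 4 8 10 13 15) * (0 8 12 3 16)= (0 8 10 13 15 1 5 4 12 3 16)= [8, 5, 2, 16, 12, 4, 6, 7, 10, 9, 13, 11, 3, 15, 14, 1, 0]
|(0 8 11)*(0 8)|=2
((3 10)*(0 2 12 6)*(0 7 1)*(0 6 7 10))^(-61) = ((0 2 12 7 1 6 10 3))^(-61) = (0 7 10 2 1 3 12 6)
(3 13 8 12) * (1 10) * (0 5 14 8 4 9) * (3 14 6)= (0 5 6 3 13 4 9)(1 10)(8 12 14)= [5, 10, 2, 13, 9, 6, 3, 7, 12, 0, 1, 11, 14, 4, 8]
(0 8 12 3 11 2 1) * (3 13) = (0 8 12 13 3 11 2 1) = [8, 0, 1, 11, 4, 5, 6, 7, 12, 9, 10, 2, 13, 3]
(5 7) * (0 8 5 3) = (0 8 5 7 3) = [8, 1, 2, 0, 4, 7, 6, 3, 5]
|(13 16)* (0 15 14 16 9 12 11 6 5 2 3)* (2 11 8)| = |(0 15 14 16 13 9 12 8 2 3)(5 11 6)| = 30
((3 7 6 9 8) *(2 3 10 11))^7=((2 3 7 6 9 8 10 11))^7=(2 11 10 8 9 6 7 3)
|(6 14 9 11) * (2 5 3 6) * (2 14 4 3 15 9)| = 6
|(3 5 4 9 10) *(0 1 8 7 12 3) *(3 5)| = |(0 1 8 7 12 5 4 9 10)| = 9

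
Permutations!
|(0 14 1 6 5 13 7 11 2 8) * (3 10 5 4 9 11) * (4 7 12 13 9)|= |(0 14 1 6 7 3 10 5 9 11 2 8)(12 13)|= 12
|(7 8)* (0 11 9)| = |(0 11 9)(7 8)| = 6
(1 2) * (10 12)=(1 2)(10 12)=[0, 2, 1, 3, 4, 5, 6, 7, 8, 9, 12, 11, 10]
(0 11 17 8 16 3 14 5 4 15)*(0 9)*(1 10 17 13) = [11, 10, 2, 14, 15, 4, 6, 7, 16, 0, 17, 13, 12, 1, 5, 9, 3, 8] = (0 11 13 1 10 17 8 16 3 14 5 4 15 9)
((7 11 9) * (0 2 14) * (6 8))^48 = ((0 2 14)(6 8)(7 11 9))^48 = (14)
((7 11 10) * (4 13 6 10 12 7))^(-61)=((4 13 6 10)(7 11 12))^(-61)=(4 10 6 13)(7 12 11)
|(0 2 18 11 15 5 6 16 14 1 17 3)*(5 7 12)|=14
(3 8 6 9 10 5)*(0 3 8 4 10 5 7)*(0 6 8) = (0 3 4 10 7 6 9 5) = [3, 1, 2, 4, 10, 0, 9, 6, 8, 5, 7]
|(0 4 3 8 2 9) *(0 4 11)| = |(0 11)(2 9 4 3 8)| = 10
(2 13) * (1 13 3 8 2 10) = (1 13 10)(2 3 8) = [0, 13, 3, 8, 4, 5, 6, 7, 2, 9, 1, 11, 12, 10]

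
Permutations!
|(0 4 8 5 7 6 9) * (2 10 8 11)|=10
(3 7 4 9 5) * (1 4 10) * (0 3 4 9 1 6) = [3, 9, 2, 7, 1, 4, 0, 10, 8, 5, 6] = (0 3 7 10 6)(1 9 5 4)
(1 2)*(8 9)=[0, 2, 1, 3, 4, 5, 6, 7, 9, 8]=(1 2)(8 9)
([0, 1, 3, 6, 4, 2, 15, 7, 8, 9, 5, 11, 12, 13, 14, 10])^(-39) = (2 15)(3 10)(5 6)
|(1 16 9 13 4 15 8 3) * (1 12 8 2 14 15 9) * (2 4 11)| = 42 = |(1 16)(2 14 15 4 9 13 11)(3 12 8)|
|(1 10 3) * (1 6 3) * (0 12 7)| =|(0 12 7)(1 10)(3 6)| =6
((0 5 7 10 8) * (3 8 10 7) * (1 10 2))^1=((0 5 3 8)(1 10 2))^1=(0 5 3 8)(1 10 2)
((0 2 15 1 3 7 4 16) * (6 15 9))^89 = (0 16 4 7 3 1 15 6 9 2)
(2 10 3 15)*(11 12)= (2 10 3 15)(11 12)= [0, 1, 10, 15, 4, 5, 6, 7, 8, 9, 3, 12, 11, 13, 14, 2]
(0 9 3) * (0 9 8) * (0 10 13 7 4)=(0 8 10 13 7 4)(3 9)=[8, 1, 2, 9, 0, 5, 6, 4, 10, 3, 13, 11, 12, 7]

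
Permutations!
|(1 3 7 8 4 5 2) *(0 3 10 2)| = |(0 3 7 8 4 5)(1 10 2)| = 6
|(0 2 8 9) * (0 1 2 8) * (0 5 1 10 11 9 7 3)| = |(0 8 7 3)(1 2 5)(9 10 11)| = 12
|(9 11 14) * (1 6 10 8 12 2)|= |(1 6 10 8 12 2)(9 11 14)|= 6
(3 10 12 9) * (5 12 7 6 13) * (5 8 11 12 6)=(3 10 7 5 6 13 8 11 12 9)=[0, 1, 2, 10, 4, 6, 13, 5, 11, 3, 7, 12, 9, 8]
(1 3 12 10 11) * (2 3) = (1 2 3 12 10 11) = [0, 2, 3, 12, 4, 5, 6, 7, 8, 9, 11, 1, 10]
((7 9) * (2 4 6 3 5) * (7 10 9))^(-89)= ((2 4 6 3 5)(9 10))^(-89)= (2 4 6 3 5)(9 10)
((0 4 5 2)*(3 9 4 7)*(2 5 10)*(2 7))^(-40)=(10)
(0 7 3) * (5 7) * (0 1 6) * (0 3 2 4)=(0 5 7 2 4)(1 6 3)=[5, 6, 4, 1, 0, 7, 3, 2]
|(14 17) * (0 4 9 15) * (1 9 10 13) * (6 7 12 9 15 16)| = 30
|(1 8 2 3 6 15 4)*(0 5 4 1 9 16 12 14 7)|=24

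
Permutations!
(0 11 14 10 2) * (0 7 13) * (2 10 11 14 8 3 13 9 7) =(0 14 11 8 3 13)(7 9) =[14, 1, 2, 13, 4, 5, 6, 9, 3, 7, 10, 8, 12, 0, 11]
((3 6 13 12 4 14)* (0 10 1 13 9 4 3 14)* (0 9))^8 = (14)(0 10 1 13 12 3 6)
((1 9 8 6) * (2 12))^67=((1 9 8 6)(2 12))^67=(1 6 8 9)(2 12)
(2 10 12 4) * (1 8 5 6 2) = (1 8 5 6 2 10 12 4) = [0, 8, 10, 3, 1, 6, 2, 7, 5, 9, 12, 11, 4]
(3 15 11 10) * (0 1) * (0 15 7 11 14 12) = (0 1 15 14 12)(3 7 11 10) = [1, 15, 2, 7, 4, 5, 6, 11, 8, 9, 3, 10, 0, 13, 12, 14]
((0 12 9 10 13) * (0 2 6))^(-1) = ((0 12 9 10 13 2 6))^(-1) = (0 6 2 13 10 9 12)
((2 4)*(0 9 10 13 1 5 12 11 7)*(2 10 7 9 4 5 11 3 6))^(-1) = (0 7 9 11 1 13 10 4)(2 6 3 12 5)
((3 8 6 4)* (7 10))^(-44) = (10)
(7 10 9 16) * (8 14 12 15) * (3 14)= (3 14 12 15 8)(7 10 9 16)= [0, 1, 2, 14, 4, 5, 6, 10, 3, 16, 9, 11, 15, 13, 12, 8, 7]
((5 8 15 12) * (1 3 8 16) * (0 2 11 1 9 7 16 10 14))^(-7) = ((0 2 11 1 3 8 15 12 5 10 14)(7 16 9))^(-7) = (0 3 5 2 8 10 11 15 14 1 12)(7 9 16)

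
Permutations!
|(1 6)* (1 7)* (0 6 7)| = 2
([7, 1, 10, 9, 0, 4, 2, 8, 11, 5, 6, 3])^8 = [0, 1, 6, 3, 4, 5, 10, 7, 8, 9, 2, 11]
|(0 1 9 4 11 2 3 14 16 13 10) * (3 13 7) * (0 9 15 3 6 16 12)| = 6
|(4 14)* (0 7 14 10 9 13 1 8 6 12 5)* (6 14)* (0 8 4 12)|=60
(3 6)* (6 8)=(3 8 6)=[0, 1, 2, 8, 4, 5, 3, 7, 6]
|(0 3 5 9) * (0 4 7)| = |(0 3 5 9 4 7)| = 6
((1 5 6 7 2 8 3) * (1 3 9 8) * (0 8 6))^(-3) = (0 2 9 5 7 8 1 6)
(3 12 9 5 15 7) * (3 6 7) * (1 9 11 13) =(1 9 5 15 3 12 11 13)(6 7) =[0, 9, 2, 12, 4, 15, 7, 6, 8, 5, 10, 13, 11, 1, 14, 3]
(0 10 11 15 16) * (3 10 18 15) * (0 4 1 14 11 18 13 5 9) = [13, 14, 2, 10, 1, 9, 6, 7, 8, 0, 18, 3, 12, 5, 11, 16, 4, 17, 15] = (0 13 5 9)(1 14 11 3 10 18 15 16 4)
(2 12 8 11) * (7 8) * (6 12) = [0, 1, 6, 3, 4, 5, 12, 8, 11, 9, 10, 2, 7] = (2 6 12 7 8 11)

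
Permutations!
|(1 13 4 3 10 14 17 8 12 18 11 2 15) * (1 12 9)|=45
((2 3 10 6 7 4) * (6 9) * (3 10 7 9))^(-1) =((2 10 3 7 4)(6 9))^(-1) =(2 4 7 3 10)(6 9)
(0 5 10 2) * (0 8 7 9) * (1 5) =[1, 5, 8, 3, 4, 10, 6, 9, 7, 0, 2] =(0 1 5 10 2 8 7 9)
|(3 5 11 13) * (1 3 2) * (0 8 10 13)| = 9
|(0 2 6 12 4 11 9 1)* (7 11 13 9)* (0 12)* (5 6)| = 20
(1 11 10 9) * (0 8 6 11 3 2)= (0 8 6 11 10 9 1 3 2)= [8, 3, 0, 2, 4, 5, 11, 7, 6, 1, 9, 10]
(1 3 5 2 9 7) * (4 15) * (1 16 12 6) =[0, 3, 9, 5, 15, 2, 1, 16, 8, 7, 10, 11, 6, 13, 14, 4, 12] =(1 3 5 2 9 7 16 12 6)(4 15)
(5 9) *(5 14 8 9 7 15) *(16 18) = (5 7 15)(8 9 14)(16 18) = [0, 1, 2, 3, 4, 7, 6, 15, 9, 14, 10, 11, 12, 13, 8, 5, 18, 17, 16]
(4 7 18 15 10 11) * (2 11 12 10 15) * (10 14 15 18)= (2 11 4 7 10 12 14 15 18)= [0, 1, 11, 3, 7, 5, 6, 10, 8, 9, 12, 4, 14, 13, 15, 18, 16, 17, 2]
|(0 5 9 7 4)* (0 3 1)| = |(0 5 9 7 4 3 1)| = 7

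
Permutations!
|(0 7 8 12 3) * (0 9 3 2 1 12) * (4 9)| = |(0 7 8)(1 12 2)(3 4 9)| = 3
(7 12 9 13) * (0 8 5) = (0 8 5)(7 12 9 13) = [8, 1, 2, 3, 4, 0, 6, 12, 5, 13, 10, 11, 9, 7]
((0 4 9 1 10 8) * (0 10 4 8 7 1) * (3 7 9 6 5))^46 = ((0 8 10 9)(1 4 6 5 3 7))^46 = (0 10)(1 3 6)(4 7 5)(8 9)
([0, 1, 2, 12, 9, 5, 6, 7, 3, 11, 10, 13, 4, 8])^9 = [0, 1, 2, 4, 11, 5, 6, 7, 12, 13, 10, 8, 9, 3]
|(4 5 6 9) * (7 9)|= 5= |(4 5 6 7 9)|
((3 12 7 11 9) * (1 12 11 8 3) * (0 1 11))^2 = ((0 1 12 7 8 3)(9 11))^2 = (0 12 8)(1 7 3)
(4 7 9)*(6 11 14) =(4 7 9)(6 11 14) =[0, 1, 2, 3, 7, 5, 11, 9, 8, 4, 10, 14, 12, 13, 6]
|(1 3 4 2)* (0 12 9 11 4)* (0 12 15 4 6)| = |(0 15 4 2 1 3 12 9 11 6)| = 10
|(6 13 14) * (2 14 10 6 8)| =3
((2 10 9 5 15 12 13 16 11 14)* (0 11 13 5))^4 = (16)(0 10 14)(2 11 9)(5 15 12)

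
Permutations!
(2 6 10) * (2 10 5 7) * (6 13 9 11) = (2 13 9 11 6 5 7) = [0, 1, 13, 3, 4, 7, 5, 2, 8, 11, 10, 6, 12, 9]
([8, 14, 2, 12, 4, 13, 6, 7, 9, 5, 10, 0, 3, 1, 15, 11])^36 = [0, 1, 2, 3, 4, 5, 6, 7, 8, 9, 10, 11, 12, 13, 14, 15]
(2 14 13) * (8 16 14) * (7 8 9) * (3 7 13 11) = (2 9 13)(3 7 8 16 14 11) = [0, 1, 9, 7, 4, 5, 6, 8, 16, 13, 10, 3, 12, 2, 11, 15, 14]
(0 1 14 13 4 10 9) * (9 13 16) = (0 1 14 16 9)(4 10 13) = [1, 14, 2, 3, 10, 5, 6, 7, 8, 0, 13, 11, 12, 4, 16, 15, 9]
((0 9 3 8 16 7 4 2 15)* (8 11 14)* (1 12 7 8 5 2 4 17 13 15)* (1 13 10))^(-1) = ((0 9 3 11 14 5 2 13 15)(1 12 7 17 10)(8 16))^(-1) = (0 15 13 2 5 14 11 3 9)(1 10 17 7 12)(8 16)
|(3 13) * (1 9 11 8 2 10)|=|(1 9 11 8 2 10)(3 13)|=6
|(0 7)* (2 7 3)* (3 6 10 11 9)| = 8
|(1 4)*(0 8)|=|(0 8)(1 4)|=2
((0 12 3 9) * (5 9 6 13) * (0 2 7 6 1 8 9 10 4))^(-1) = (0 4 10 5 13 6 7 2 9 8 1 3 12)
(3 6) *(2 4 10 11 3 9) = [0, 1, 4, 6, 10, 5, 9, 7, 8, 2, 11, 3] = (2 4 10 11 3 6 9)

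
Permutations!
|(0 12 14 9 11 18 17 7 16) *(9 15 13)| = |(0 12 14 15 13 9 11 18 17 7 16)| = 11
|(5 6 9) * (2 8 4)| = |(2 8 4)(5 6 9)| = 3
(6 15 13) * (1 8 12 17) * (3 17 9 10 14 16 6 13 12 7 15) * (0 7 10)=[7, 8, 2, 17, 4, 5, 3, 15, 10, 0, 14, 11, 9, 13, 16, 12, 6, 1]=(0 7 15 12 9)(1 8 10 14 16 6 3 17)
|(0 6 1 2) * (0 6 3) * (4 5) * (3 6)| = 10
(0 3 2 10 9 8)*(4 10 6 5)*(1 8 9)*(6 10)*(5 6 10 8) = (0 3 2 8)(1 5 4 10) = [3, 5, 8, 2, 10, 4, 6, 7, 0, 9, 1]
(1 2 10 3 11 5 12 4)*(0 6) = [6, 2, 10, 11, 1, 12, 0, 7, 8, 9, 3, 5, 4] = (0 6)(1 2 10 3 11 5 12 4)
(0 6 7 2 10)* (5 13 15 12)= (0 6 7 2 10)(5 13 15 12)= [6, 1, 10, 3, 4, 13, 7, 2, 8, 9, 0, 11, 5, 15, 14, 12]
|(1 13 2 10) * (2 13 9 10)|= |(13)(1 9 10)|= 3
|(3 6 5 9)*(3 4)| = 5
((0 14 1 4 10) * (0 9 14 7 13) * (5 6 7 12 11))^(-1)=((0 12 11 5 6 7 13)(1 4 10 9 14))^(-1)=(0 13 7 6 5 11 12)(1 14 9 10 4)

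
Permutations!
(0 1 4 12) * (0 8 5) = [1, 4, 2, 3, 12, 0, 6, 7, 5, 9, 10, 11, 8] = (0 1 4 12 8 5)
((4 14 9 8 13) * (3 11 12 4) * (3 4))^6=((3 11 12)(4 14 9 8 13))^6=(4 14 9 8 13)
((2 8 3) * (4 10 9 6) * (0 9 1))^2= ((0 9 6 4 10 1)(2 8 3))^2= (0 6 10)(1 9 4)(2 3 8)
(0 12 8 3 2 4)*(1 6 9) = [12, 6, 4, 2, 0, 5, 9, 7, 3, 1, 10, 11, 8] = (0 12 8 3 2 4)(1 6 9)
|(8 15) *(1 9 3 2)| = 4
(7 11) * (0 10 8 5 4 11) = (0 10 8 5 4 11 7) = [10, 1, 2, 3, 11, 4, 6, 0, 5, 9, 8, 7]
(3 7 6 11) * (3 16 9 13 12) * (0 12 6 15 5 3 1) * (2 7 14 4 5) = [12, 0, 7, 14, 5, 3, 11, 15, 8, 13, 10, 16, 1, 6, 4, 2, 9] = (0 12 1)(2 7 15)(3 14 4 5)(6 11 16 9 13)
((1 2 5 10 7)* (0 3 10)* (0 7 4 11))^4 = ((0 3 10 4 11)(1 2 5 7))^4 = (0 11 4 10 3)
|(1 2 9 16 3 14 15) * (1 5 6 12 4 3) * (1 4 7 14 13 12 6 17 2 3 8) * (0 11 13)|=|(0 11 13 12 7 14 15 5 17 2 9 16 4 8 1 3)|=16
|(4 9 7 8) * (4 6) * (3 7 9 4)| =|(9)(3 7 8 6)| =4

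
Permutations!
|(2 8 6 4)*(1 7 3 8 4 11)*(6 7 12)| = |(1 12 6 11)(2 4)(3 8 7)| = 12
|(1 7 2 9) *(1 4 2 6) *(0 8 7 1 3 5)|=|(0 8 7 6 3 5)(2 9 4)|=6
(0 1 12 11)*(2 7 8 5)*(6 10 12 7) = (0 1 7 8 5 2 6 10 12 11) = [1, 7, 6, 3, 4, 2, 10, 8, 5, 9, 12, 0, 11]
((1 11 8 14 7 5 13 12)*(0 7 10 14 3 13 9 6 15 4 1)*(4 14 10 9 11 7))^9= (0 12 13 3 8 11 5 7 1 4)(6 15 14 9)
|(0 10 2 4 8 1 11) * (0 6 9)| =|(0 10 2 4 8 1 11 6 9)| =9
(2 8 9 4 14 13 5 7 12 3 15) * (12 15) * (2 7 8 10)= (2 10)(3 12)(4 14 13 5 8 9)(7 15)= [0, 1, 10, 12, 14, 8, 6, 15, 9, 4, 2, 11, 3, 5, 13, 7]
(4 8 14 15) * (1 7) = (1 7)(4 8 14 15) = [0, 7, 2, 3, 8, 5, 6, 1, 14, 9, 10, 11, 12, 13, 15, 4]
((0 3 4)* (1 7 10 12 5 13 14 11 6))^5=(0 4 3)(1 13 7 14 10 11 12 6 5)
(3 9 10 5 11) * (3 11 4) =(11)(3 9 10 5 4) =[0, 1, 2, 9, 3, 4, 6, 7, 8, 10, 5, 11]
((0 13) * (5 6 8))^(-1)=(0 13)(5 8 6)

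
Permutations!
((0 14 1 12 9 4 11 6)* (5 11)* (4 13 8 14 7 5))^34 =((0 7 5 11 6)(1 12 9 13 8 14))^34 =(0 6 11 5 7)(1 8 9)(12 14 13)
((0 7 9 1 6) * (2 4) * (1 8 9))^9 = (0 7 1 6)(2 4)(8 9)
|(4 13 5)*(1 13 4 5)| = |(1 13)| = 2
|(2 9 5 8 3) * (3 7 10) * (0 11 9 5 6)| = |(0 11 9 6)(2 5 8 7 10 3)| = 12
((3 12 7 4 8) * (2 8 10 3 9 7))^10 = ((2 8 9 7 4 10 3 12))^10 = (2 9 4 3)(7 10 12 8)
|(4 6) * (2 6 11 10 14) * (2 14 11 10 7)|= 6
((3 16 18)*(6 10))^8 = (3 18 16)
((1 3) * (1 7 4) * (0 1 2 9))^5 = (0 2 7 1 9 4 3)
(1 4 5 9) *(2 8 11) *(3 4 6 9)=(1 6 9)(2 8 11)(3 4 5)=[0, 6, 8, 4, 5, 3, 9, 7, 11, 1, 10, 2]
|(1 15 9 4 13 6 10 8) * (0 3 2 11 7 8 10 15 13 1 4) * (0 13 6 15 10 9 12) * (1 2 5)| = 10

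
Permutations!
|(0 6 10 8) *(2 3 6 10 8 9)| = |(0 10 9 2 3 6 8)| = 7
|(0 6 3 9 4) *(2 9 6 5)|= 10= |(0 5 2 9 4)(3 6)|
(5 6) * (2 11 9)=(2 11 9)(5 6)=[0, 1, 11, 3, 4, 6, 5, 7, 8, 2, 10, 9]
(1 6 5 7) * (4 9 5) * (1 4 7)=(1 6 7 4 9 5)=[0, 6, 2, 3, 9, 1, 7, 4, 8, 5]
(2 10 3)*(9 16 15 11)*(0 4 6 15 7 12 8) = (0 4 6 15 11 9 16 7 12 8)(2 10 3) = [4, 1, 10, 2, 6, 5, 15, 12, 0, 16, 3, 9, 8, 13, 14, 11, 7]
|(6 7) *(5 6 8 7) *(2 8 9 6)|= |(2 8 7 9 6 5)|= 6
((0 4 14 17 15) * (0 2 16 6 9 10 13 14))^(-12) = ((0 4)(2 16 6 9 10 13 14 17 15))^(-12) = (2 14 9)(6 15 13)(10 16 17)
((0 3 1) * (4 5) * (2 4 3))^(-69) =(0 5)(1 4)(2 3)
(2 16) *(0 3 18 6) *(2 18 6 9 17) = [3, 1, 16, 6, 4, 5, 0, 7, 8, 17, 10, 11, 12, 13, 14, 15, 18, 2, 9] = (0 3 6)(2 16 18 9 17)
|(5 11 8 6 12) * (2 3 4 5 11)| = |(2 3 4 5)(6 12 11 8)| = 4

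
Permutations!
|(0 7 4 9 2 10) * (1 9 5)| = 8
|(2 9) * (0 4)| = |(0 4)(2 9)| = 2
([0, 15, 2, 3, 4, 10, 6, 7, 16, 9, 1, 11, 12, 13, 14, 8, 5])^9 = [0, 16, 2, 3, 4, 15, 6, 7, 10, 9, 8, 11, 12, 13, 14, 5, 1]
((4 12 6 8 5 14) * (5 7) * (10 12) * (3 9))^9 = (3 9)(4 10 12 6 8 7 5 14)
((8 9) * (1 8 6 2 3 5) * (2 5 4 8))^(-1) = (1 5 6 9 8 4 3 2)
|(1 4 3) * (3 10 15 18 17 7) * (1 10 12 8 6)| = |(1 4 12 8 6)(3 10 15 18 17 7)| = 30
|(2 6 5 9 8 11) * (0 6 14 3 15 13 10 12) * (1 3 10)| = |(0 6 5 9 8 11 2 14 10 12)(1 3 15 13)| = 20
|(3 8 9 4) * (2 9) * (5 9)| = 6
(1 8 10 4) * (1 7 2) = [0, 8, 1, 3, 7, 5, 6, 2, 10, 9, 4] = (1 8 10 4 7 2)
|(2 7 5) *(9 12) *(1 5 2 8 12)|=|(1 5 8 12 9)(2 7)|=10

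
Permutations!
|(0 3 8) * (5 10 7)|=|(0 3 8)(5 10 7)|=3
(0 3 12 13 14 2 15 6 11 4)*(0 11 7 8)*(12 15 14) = [3, 1, 14, 15, 11, 5, 7, 8, 0, 9, 10, 4, 13, 12, 2, 6] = (0 3 15 6 7 8)(2 14)(4 11)(12 13)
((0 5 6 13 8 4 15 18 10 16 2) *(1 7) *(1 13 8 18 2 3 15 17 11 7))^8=(0 13 5 18 6 10 8 16 4 3 17 15 11 2 7)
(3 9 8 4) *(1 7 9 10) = (1 7 9 8 4 3 10) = [0, 7, 2, 10, 3, 5, 6, 9, 4, 8, 1]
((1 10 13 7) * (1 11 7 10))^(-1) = (7 11)(10 13)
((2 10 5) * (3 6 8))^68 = (2 5 10)(3 8 6)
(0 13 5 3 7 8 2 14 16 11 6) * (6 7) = (0 13 5 3 6)(2 14 16 11 7 8) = [13, 1, 14, 6, 4, 3, 0, 8, 2, 9, 10, 7, 12, 5, 16, 15, 11]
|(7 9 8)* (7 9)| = |(8 9)| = 2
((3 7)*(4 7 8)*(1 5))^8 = ((1 5)(3 8 4 7))^8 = (8)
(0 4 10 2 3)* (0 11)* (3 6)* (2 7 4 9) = [9, 1, 6, 11, 10, 5, 3, 4, 8, 2, 7, 0] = (0 9 2 6 3 11)(4 10 7)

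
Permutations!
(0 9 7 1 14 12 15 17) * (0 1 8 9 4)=(0 4)(1 14 12 15 17)(7 8 9)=[4, 14, 2, 3, 0, 5, 6, 8, 9, 7, 10, 11, 15, 13, 12, 17, 16, 1]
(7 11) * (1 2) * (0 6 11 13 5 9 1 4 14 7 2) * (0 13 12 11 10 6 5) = (0 5 9 1 13)(2 4 14 7 12 11)(6 10) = [5, 13, 4, 3, 14, 9, 10, 12, 8, 1, 6, 2, 11, 0, 7]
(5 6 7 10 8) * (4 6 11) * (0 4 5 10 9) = [4, 1, 2, 3, 6, 11, 7, 9, 10, 0, 8, 5] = (0 4 6 7 9)(5 11)(8 10)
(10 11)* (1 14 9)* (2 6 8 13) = (1 14 9)(2 6 8 13)(10 11) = [0, 14, 6, 3, 4, 5, 8, 7, 13, 1, 11, 10, 12, 2, 9]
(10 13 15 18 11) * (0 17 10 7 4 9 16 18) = [17, 1, 2, 3, 9, 5, 6, 4, 8, 16, 13, 7, 12, 15, 14, 0, 18, 10, 11] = (0 17 10 13 15)(4 9 16 18 11 7)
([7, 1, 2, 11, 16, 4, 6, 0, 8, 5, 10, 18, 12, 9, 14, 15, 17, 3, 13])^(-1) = (0 7)(3 17 16 4 5 9 13 18 11)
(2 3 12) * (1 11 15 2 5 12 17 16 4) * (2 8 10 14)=(1 11 15 8 10 14 2 3 17 16 4)(5 12)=[0, 11, 3, 17, 1, 12, 6, 7, 10, 9, 14, 15, 5, 13, 2, 8, 4, 16]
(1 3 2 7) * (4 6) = (1 3 2 7)(4 6) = [0, 3, 7, 2, 6, 5, 4, 1]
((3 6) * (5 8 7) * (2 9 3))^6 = (2 3)(6 9)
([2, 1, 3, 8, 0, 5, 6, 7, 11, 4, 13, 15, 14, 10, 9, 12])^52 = [3, 1, 8, 11, 2, 5, 6, 7, 15, 0, 10, 12, 9, 13, 4, 14]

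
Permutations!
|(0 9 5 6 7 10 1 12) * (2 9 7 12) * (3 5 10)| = 12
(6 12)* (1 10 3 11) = (1 10 3 11)(6 12) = [0, 10, 2, 11, 4, 5, 12, 7, 8, 9, 3, 1, 6]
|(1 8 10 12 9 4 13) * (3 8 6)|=9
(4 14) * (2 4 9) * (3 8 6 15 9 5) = [0, 1, 4, 8, 14, 3, 15, 7, 6, 2, 10, 11, 12, 13, 5, 9] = (2 4 14 5 3 8 6 15 9)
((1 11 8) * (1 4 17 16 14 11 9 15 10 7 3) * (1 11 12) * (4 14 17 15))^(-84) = ((1 9 4 15 10 7 3 11 8 14 12)(16 17))^(-84) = (17)(1 10 8 9 7 14 4 3 12 15 11)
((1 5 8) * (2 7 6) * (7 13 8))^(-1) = (1 8 13 2 6 7 5)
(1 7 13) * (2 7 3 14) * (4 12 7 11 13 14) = (1 3 4 12 7 14 2 11 13) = [0, 3, 11, 4, 12, 5, 6, 14, 8, 9, 10, 13, 7, 1, 2]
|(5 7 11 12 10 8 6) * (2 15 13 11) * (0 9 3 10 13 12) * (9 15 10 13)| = |(0 15 12 9 3 13 11)(2 10 8 6 5 7)| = 42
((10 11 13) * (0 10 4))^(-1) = ((0 10 11 13 4))^(-1) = (0 4 13 11 10)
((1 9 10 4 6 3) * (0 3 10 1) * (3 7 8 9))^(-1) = ((0 7 8 9 1 3)(4 6 10))^(-1) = (0 3 1 9 8 7)(4 10 6)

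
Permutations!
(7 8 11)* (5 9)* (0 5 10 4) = (0 5 9 10 4)(7 8 11) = [5, 1, 2, 3, 0, 9, 6, 8, 11, 10, 4, 7]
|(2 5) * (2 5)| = |(5)| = 1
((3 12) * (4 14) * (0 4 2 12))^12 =((0 4 14 2 12 3))^12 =(14)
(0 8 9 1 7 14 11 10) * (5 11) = (0 8 9 1 7 14 5 11 10) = [8, 7, 2, 3, 4, 11, 6, 14, 9, 1, 0, 10, 12, 13, 5]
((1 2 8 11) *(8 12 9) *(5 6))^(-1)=((1 2 12 9 8 11)(5 6))^(-1)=(1 11 8 9 12 2)(5 6)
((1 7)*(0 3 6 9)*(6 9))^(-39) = ((0 3 9)(1 7))^(-39) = (9)(1 7)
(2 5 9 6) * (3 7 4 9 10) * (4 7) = [0, 1, 5, 4, 9, 10, 2, 7, 8, 6, 3] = (2 5 10 3 4 9 6)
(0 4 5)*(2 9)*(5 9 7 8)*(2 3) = (0 4 9 3 2 7 8 5) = [4, 1, 7, 2, 9, 0, 6, 8, 5, 3]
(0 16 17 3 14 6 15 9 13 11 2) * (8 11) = [16, 1, 0, 14, 4, 5, 15, 7, 11, 13, 10, 2, 12, 8, 6, 9, 17, 3] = (0 16 17 3 14 6 15 9 13 8 11 2)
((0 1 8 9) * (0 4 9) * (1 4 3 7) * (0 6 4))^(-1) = (1 7 3 9 4 6 8)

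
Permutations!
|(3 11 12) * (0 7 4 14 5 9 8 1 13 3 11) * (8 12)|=12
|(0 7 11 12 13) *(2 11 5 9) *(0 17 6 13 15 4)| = |(0 7 5 9 2 11 12 15 4)(6 13 17)| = 9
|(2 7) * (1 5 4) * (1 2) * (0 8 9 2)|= |(0 8 9 2 7 1 5 4)|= 8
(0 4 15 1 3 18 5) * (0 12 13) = [4, 3, 2, 18, 15, 12, 6, 7, 8, 9, 10, 11, 13, 0, 14, 1, 16, 17, 5] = (0 4 15 1 3 18 5 12 13)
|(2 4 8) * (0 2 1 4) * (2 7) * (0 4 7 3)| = 10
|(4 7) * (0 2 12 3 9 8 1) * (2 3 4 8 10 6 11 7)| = |(0 3 9 10 6 11 7 8 1)(2 12 4)| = 9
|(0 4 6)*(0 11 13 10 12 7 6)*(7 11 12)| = 6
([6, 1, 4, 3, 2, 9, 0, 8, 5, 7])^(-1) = (0 6)(2 4)(5 8 7 9)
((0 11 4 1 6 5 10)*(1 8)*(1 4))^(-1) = (0 10 5 6 1 11)(4 8)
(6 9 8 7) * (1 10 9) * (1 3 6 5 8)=(1 10 9)(3 6)(5 8 7)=[0, 10, 2, 6, 4, 8, 3, 5, 7, 1, 9]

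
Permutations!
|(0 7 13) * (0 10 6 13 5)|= 3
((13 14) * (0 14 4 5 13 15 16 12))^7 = (0 15 12 14 16)(4 5 13)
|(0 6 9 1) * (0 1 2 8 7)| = 6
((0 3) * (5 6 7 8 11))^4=((0 3)(5 6 7 8 11))^4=(5 11 8 7 6)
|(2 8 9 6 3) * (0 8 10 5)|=8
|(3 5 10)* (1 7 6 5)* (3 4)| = |(1 7 6 5 10 4 3)| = 7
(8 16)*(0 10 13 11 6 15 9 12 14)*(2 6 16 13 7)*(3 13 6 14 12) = (0 10 7 2 14)(3 13 11 16 8 6 15 9) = [10, 1, 14, 13, 4, 5, 15, 2, 6, 3, 7, 16, 12, 11, 0, 9, 8]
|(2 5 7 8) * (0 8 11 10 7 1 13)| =6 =|(0 8 2 5 1 13)(7 11 10)|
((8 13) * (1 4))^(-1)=(1 4)(8 13)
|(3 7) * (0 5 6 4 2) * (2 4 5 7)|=|(0 7 3 2)(5 6)|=4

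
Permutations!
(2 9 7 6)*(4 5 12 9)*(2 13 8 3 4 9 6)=(2 9 7)(3 4 5 12 6 13 8)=[0, 1, 9, 4, 5, 12, 13, 2, 3, 7, 10, 11, 6, 8]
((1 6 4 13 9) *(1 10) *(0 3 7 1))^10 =(0 3 7 1 6 4 13 9 10)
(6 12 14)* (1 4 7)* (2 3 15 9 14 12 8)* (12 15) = (1 4 7)(2 3 12 15 9 14 6 8) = [0, 4, 3, 12, 7, 5, 8, 1, 2, 14, 10, 11, 15, 13, 6, 9]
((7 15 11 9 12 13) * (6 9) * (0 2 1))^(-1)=((0 2 1)(6 9 12 13 7 15 11))^(-1)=(0 1 2)(6 11 15 7 13 12 9)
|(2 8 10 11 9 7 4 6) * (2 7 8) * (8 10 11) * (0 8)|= 15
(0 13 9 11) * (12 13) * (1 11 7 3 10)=(0 12 13 9 7 3 10 1 11)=[12, 11, 2, 10, 4, 5, 6, 3, 8, 7, 1, 0, 13, 9]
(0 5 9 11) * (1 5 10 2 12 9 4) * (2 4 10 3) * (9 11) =(0 3 2 12 11)(1 5 10 4) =[3, 5, 12, 2, 1, 10, 6, 7, 8, 9, 4, 0, 11]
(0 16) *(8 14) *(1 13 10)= [16, 13, 2, 3, 4, 5, 6, 7, 14, 9, 1, 11, 12, 10, 8, 15, 0]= (0 16)(1 13 10)(8 14)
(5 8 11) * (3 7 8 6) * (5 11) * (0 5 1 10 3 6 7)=(11)(0 5 7 8 1 10 3)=[5, 10, 2, 0, 4, 7, 6, 8, 1, 9, 3, 11]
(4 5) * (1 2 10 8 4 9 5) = (1 2 10 8 4)(5 9) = [0, 2, 10, 3, 1, 9, 6, 7, 4, 5, 8]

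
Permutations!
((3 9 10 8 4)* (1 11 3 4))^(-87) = ((1 11 3 9 10 8))^(-87) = (1 9)(3 8)(10 11)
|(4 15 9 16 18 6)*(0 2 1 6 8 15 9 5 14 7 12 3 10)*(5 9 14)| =|(0 2 1 6 4 14 7 12 3 10)(8 15 9 16 18)| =10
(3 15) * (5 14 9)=(3 15)(5 14 9)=[0, 1, 2, 15, 4, 14, 6, 7, 8, 5, 10, 11, 12, 13, 9, 3]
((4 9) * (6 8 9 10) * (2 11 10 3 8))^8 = ((2 11 10 6)(3 8 9 4))^8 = (11)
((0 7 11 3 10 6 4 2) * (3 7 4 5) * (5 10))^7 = (0 4 2)(3 5)(6 10)(7 11)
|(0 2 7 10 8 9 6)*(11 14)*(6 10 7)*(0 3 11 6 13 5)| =|(0 2 13 5)(3 11 14 6)(8 9 10)| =12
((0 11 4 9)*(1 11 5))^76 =((0 5 1 11 4 9))^76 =(0 4 1)(5 9 11)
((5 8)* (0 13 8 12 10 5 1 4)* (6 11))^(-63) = ((0 13 8 1 4)(5 12 10)(6 11))^(-63) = (0 8 4 13 1)(6 11)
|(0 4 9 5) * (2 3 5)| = 6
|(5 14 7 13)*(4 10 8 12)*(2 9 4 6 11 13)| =|(2 9 4 10 8 12 6 11 13 5 14 7)| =12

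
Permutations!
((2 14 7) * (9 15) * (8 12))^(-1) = (2 7 14)(8 12)(9 15)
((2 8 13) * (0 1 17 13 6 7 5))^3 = ((0 1 17 13 2 8 6 7 5))^3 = (0 13 6)(1 2 7)(5 17 8)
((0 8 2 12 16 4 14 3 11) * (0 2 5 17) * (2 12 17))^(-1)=(0 17 2 5 8)(3 14 4 16 12 11)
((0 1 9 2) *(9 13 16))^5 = (0 2 9 16 13 1)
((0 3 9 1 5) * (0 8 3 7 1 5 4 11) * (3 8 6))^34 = (0 11 4 1 7)(3 5)(6 9)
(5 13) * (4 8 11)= (4 8 11)(5 13)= [0, 1, 2, 3, 8, 13, 6, 7, 11, 9, 10, 4, 12, 5]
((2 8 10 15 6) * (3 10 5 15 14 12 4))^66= ((2 8 5 15 6)(3 10 14 12 4))^66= (2 8 5 15 6)(3 10 14 12 4)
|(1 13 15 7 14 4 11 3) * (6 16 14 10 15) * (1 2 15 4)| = 35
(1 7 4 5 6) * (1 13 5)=(1 7 4)(5 6 13)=[0, 7, 2, 3, 1, 6, 13, 4, 8, 9, 10, 11, 12, 5]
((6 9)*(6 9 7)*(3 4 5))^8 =(9)(3 5 4)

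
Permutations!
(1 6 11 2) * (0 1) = (0 1 6 11 2) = [1, 6, 0, 3, 4, 5, 11, 7, 8, 9, 10, 2]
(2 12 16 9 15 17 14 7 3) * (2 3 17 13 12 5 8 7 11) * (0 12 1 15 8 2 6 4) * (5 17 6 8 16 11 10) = (0 12 11 8 7 6 4)(1 15 13)(2 17 14 10 5)(9 16) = [12, 15, 17, 3, 0, 2, 4, 6, 7, 16, 5, 8, 11, 1, 10, 13, 9, 14]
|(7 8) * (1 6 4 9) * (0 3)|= 4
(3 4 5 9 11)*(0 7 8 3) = [7, 1, 2, 4, 5, 9, 6, 8, 3, 11, 10, 0] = (0 7 8 3 4 5 9 11)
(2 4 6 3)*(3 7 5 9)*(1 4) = [0, 4, 1, 2, 6, 9, 7, 5, 8, 3] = (1 4 6 7 5 9 3 2)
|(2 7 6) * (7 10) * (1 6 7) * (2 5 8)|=6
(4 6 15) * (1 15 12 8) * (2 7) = (1 15 4 6 12 8)(2 7) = [0, 15, 7, 3, 6, 5, 12, 2, 1, 9, 10, 11, 8, 13, 14, 4]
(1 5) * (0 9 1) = [9, 5, 2, 3, 4, 0, 6, 7, 8, 1] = (0 9 1 5)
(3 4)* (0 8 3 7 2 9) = (0 8 3 4 7 2 9) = [8, 1, 9, 4, 7, 5, 6, 2, 3, 0]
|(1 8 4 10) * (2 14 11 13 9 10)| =|(1 8 4 2 14 11 13 9 10)| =9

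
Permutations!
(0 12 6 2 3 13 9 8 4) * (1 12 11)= [11, 12, 3, 13, 0, 5, 2, 7, 4, 8, 10, 1, 6, 9]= (0 11 1 12 6 2 3 13 9 8 4)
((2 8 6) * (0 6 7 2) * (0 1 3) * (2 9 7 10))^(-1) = ((0 6 1 3)(2 8 10)(7 9))^(-1) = (0 3 1 6)(2 10 8)(7 9)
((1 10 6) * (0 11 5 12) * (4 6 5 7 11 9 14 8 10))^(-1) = ((0 9 14 8 10 5 12)(1 4 6)(7 11))^(-1) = (0 12 5 10 8 14 9)(1 6 4)(7 11)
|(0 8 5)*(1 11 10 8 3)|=7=|(0 3 1 11 10 8 5)|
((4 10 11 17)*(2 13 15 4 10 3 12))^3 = (17)(2 4)(3 13)(12 15)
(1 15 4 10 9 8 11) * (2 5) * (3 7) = (1 15 4 10 9 8 11)(2 5)(3 7) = [0, 15, 5, 7, 10, 2, 6, 3, 11, 8, 9, 1, 12, 13, 14, 4]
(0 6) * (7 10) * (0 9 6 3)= (0 3)(6 9)(7 10)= [3, 1, 2, 0, 4, 5, 9, 10, 8, 6, 7]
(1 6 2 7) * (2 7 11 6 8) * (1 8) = (2 11 6 7 8) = [0, 1, 11, 3, 4, 5, 7, 8, 2, 9, 10, 6]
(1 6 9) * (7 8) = (1 6 9)(7 8) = [0, 6, 2, 3, 4, 5, 9, 8, 7, 1]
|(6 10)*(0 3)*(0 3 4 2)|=6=|(0 4 2)(6 10)|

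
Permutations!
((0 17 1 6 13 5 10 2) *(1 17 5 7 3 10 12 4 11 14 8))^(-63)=(17)(0 1)(2 8)(3 11)(4 7)(5 6)(10 14)(12 13)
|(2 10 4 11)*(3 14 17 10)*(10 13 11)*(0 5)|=6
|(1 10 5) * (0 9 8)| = 3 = |(0 9 8)(1 10 5)|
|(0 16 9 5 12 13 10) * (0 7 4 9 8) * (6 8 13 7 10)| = 5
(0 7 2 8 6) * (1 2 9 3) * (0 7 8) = (0 8 6 7 9 3 1 2) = [8, 2, 0, 1, 4, 5, 7, 9, 6, 3]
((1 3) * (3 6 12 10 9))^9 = (1 10)(3 12)(6 9)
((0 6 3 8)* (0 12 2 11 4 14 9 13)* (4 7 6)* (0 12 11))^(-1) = (0 2 12 13 9 14 4)(3 6 7 11 8)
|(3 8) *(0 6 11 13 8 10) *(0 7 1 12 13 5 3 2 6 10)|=12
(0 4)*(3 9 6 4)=(0 3 9 6 4)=[3, 1, 2, 9, 0, 5, 4, 7, 8, 6]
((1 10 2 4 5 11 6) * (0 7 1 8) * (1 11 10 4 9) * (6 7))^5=((0 6 8)(1 4 5 10 2 9)(7 11))^5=(0 8 6)(1 9 2 10 5 4)(7 11)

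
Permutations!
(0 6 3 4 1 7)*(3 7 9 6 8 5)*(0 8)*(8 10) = (1 9 6 7 10 8 5 3 4) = [0, 9, 2, 4, 1, 3, 7, 10, 5, 6, 8]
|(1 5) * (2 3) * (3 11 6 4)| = |(1 5)(2 11 6 4 3)| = 10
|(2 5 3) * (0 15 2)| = |(0 15 2 5 3)| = 5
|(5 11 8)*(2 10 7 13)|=12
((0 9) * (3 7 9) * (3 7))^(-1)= (0 9 7)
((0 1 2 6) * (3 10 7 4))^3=((0 1 2 6)(3 10 7 4))^3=(0 6 2 1)(3 4 7 10)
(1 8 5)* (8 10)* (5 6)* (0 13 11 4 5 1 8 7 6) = (0 13 11 4 5 8)(1 10 7 6) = [13, 10, 2, 3, 5, 8, 1, 6, 0, 9, 7, 4, 12, 11]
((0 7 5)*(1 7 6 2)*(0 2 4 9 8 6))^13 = ((1 7 5 2)(4 9 8 6))^13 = (1 7 5 2)(4 9 8 6)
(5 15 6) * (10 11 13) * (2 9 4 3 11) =[0, 1, 9, 11, 3, 15, 5, 7, 8, 4, 2, 13, 12, 10, 14, 6] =(2 9 4 3 11 13 10)(5 15 6)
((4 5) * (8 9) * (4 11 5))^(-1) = ((5 11)(8 9))^(-1) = (5 11)(8 9)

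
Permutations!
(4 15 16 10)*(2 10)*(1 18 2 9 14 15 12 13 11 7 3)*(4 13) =(1 18 2 10 13 11 7 3)(4 12)(9 14 15 16) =[0, 18, 10, 1, 12, 5, 6, 3, 8, 14, 13, 7, 4, 11, 15, 16, 9, 17, 2]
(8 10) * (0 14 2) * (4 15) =(0 14 2)(4 15)(8 10) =[14, 1, 0, 3, 15, 5, 6, 7, 10, 9, 8, 11, 12, 13, 2, 4]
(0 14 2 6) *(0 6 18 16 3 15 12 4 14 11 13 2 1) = (0 11 13 2 18 16 3 15 12 4 14 1) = [11, 0, 18, 15, 14, 5, 6, 7, 8, 9, 10, 13, 4, 2, 1, 12, 3, 17, 16]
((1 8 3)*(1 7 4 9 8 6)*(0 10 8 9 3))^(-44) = (0 10 8)(3 7 4)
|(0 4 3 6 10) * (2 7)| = |(0 4 3 6 10)(2 7)| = 10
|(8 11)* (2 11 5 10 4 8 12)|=12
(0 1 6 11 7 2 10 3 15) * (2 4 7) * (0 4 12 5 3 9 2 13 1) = (1 6 11 13)(2 10 9)(3 15 4 7 12 5) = [0, 6, 10, 15, 7, 3, 11, 12, 8, 2, 9, 13, 5, 1, 14, 4]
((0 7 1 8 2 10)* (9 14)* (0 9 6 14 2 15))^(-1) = (0 15 8 1 7)(2 9 10)(6 14)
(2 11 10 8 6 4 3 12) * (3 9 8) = (2 11 10 3 12)(4 9 8 6) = [0, 1, 11, 12, 9, 5, 4, 7, 6, 8, 3, 10, 2]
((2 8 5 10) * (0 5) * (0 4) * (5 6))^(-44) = ((0 6 5 10 2 8 4))^(-44) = (0 8 10 6 4 2 5)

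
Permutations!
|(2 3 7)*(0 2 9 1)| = 6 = |(0 2 3 7 9 1)|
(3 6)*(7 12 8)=(3 6)(7 12 8)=[0, 1, 2, 6, 4, 5, 3, 12, 7, 9, 10, 11, 8]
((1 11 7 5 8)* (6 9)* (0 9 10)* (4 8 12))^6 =((0 9 6 10)(1 11 7 5 12 4 8))^6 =(0 6)(1 8 4 12 5 7 11)(9 10)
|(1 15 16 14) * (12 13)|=4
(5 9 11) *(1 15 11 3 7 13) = (1 15 11 5 9 3 7 13) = [0, 15, 2, 7, 4, 9, 6, 13, 8, 3, 10, 5, 12, 1, 14, 11]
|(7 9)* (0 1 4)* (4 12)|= |(0 1 12 4)(7 9)|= 4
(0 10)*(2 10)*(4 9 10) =(0 2 4 9 10) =[2, 1, 4, 3, 9, 5, 6, 7, 8, 10, 0]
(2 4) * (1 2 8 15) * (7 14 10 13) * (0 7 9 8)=(0 7 14 10 13 9 8 15 1 2 4)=[7, 2, 4, 3, 0, 5, 6, 14, 15, 8, 13, 11, 12, 9, 10, 1]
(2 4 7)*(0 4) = [4, 1, 0, 3, 7, 5, 6, 2] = (0 4 7 2)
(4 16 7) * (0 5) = (0 5)(4 16 7) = [5, 1, 2, 3, 16, 0, 6, 4, 8, 9, 10, 11, 12, 13, 14, 15, 7]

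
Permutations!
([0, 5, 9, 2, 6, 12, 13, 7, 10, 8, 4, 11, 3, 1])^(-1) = (1 13 6 4 10 8 9 2 3 12 5)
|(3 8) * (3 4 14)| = 4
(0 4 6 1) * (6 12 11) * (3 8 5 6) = (0 4 12 11 3 8 5 6 1) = [4, 0, 2, 8, 12, 6, 1, 7, 5, 9, 10, 3, 11]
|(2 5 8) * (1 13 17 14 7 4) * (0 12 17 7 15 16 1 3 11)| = |(0 12 17 14 15 16 1 13 7 4 3 11)(2 5 8)| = 12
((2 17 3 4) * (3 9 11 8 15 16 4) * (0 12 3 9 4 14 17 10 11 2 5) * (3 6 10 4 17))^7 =((17)(0 12 6 10 11 8 15 16 14 3 9 2 4 5))^7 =(17)(0 16)(2 11)(3 6)(4 8)(5 15)(9 10)(12 14)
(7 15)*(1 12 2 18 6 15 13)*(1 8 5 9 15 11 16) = (1 12 2 18 6 11 16)(5 9 15 7 13 8) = [0, 12, 18, 3, 4, 9, 11, 13, 5, 15, 10, 16, 2, 8, 14, 7, 1, 17, 6]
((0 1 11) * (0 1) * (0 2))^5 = ((0 2)(1 11))^5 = (0 2)(1 11)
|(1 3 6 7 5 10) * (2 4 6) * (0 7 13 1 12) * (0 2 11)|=|(0 7 5 10 12 2 4 6 13 1 3 11)|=12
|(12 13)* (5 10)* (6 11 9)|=6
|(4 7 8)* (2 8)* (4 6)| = 5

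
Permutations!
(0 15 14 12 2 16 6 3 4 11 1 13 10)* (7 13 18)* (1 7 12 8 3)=(0 15 14 8 3 4 11 7 13 10)(1 18 12 2 16 6)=[15, 18, 16, 4, 11, 5, 1, 13, 3, 9, 0, 7, 2, 10, 8, 14, 6, 17, 12]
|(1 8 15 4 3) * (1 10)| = |(1 8 15 4 3 10)| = 6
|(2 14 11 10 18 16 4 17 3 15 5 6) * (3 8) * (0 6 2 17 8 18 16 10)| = 14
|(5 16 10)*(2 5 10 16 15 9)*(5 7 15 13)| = |(16)(2 7 15 9)(5 13)| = 4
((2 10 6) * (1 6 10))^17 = (10)(1 2 6)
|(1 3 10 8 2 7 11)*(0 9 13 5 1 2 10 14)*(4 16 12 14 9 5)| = 30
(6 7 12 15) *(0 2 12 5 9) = [2, 1, 12, 3, 4, 9, 7, 5, 8, 0, 10, 11, 15, 13, 14, 6] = (0 2 12 15 6 7 5 9)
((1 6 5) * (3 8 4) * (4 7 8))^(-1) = (1 5 6)(3 4)(7 8)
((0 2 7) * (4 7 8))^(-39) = (0 2 8 4 7)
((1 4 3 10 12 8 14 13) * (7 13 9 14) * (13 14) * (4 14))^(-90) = (1 9)(13 14)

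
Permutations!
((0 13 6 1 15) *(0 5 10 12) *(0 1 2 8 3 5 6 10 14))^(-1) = ((0 13 10 12 1 15 6 2 8 3 5 14))^(-1) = (0 14 5 3 8 2 6 15 1 12 10 13)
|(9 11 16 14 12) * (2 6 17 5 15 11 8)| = 11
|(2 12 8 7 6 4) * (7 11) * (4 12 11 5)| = 8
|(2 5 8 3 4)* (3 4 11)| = |(2 5 8 4)(3 11)| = 4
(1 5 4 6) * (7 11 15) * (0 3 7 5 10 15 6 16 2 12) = (0 3 7 11 6 1 10 15 5 4 16 2 12) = [3, 10, 12, 7, 16, 4, 1, 11, 8, 9, 15, 6, 0, 13, 14, 5, 2]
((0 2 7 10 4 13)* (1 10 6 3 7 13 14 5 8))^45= (1 14)(4 8)(5 10)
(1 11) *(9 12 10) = (1 11)(9 12 10) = [0, 11, 2, 3, 4, 5, 6, 7, 8, 12, 9, 1, 10]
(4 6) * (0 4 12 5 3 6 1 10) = (0 4 1 10)(3 6 12 5) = [4, 10, 2, 6, 1, 3, 12, 7, 8, 9, 0, 11, 5]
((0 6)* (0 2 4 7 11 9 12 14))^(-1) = (0 14 12 9 11 7 4 2 6)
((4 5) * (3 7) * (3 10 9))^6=((3 7 10 9)(4 5))^6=(3 10)(7 9)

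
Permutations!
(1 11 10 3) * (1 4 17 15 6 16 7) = (1 11 10 3 4 17 15 6 16 7) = [0, 11, 2, 4, 17, 5, 16, 1, 8, 9, 3, 10, 12, 13, 14, 6, 7, 15]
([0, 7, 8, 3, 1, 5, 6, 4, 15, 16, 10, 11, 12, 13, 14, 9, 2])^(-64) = [0, 4, 8, 3, 7, 5, 6, 1, 15, 16, 10, 11, 12, 13, 14, 9, 2]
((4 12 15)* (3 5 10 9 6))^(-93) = ((3 5 10 9 6)(4 12 15))^(-93) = (15)(3 10 6 5 9)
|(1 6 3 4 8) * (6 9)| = |(1 9 6 3 4 8)| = 6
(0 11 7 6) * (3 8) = (0 11 7 6)(3 8) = [11, 1, 2, 8, 4, 5, 0, 6, 3, 9, 10, 7]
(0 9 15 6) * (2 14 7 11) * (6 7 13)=(0 9 15 7 11 2 14 13 6)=[9, 1, 14, 3, 4, 5, 0, 11, 8, 15, 10, 2, 12, 6, 13, 7]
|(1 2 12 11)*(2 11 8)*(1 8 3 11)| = 5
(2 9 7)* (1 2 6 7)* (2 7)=(1 7 6 2 9)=[0, 7, 9, 3, 4, 5, 2, 6, 8, 1]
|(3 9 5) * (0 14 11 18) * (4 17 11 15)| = |(0 14 15 4 17 11 18)(3 9 5)| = 21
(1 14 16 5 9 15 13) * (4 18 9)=(1 14 16 5 4 18 9 15 13)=[0, 14, 2, 3, 18, 4, 6, 7, 8, 15, 10, 11, 12, 1, 16, 13, 5, 17, 9]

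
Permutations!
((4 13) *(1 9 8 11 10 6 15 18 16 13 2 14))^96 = ((1 9 8 11 10 6 15 18 16 13 4 2 14))^96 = (1 6 4 8 18 14 10 13 9 15 2 11 16)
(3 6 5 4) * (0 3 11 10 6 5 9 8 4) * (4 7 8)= [3, 1, 2, 5, 11, 0, 9, 8, 7, 4, 6, 10]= (0 3 5)(4 11 10 6 9)(7 8)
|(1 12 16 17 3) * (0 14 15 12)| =8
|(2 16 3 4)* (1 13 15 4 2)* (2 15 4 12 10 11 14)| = |(1 13 4)(2 16 3 15 12 10 11 14)| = 24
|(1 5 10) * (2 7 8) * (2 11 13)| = |(1 5 10)(2 7 8 11 13)| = 15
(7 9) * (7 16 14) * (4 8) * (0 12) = (0 12)(4 8)(7 9 16 14) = [12, 1, 2, 3, 8, 5, 6, 9, 4, 16, 10, 11, 0, 13, 7, 15, 14]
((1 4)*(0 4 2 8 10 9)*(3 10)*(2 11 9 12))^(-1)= (0 9 11 1 4)(2 12 10 3 8)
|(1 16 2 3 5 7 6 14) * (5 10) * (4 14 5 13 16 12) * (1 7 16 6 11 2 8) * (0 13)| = |(0 13 6 5 16 8 1 12 4 14 7 11 2 3 10)| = 15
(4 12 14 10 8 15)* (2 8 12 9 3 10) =(2 8 15 4 9 3 10 12 14) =[0, 1, 8, 10, 9, 5, 6, 7, 15, 3, 12, 11, 14, 13, 2, 4]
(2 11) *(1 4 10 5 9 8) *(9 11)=(1 4 10 5 11 2 9 8)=[0, 4, 9, 3, 10, 11, 6, 7, 1, 8, 5, 2]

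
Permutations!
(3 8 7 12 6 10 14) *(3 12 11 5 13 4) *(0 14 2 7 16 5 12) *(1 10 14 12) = [12, 10, 7, 8, 3, 13, 14, 11, 16, 9, 2, 1, 6, 4, 0, 15, 5] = (0 12 6 14)(1 10 2 7 11)(3 8 16 5 13 4)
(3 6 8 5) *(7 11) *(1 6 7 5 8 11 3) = (1 6 11 5)(3 7) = [0, 6, 2, 7, 4, 1, 11, 3, 8, 9, 10, 5]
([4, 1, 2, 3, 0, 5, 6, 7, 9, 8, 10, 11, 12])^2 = [0, 1, 2, 3, 4, 5, 6, 7, 8, 9, 10, 11, 12]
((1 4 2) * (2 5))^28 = (5)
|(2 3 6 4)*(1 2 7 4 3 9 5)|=|(1 2 9 5)(3 6)(4 7)|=4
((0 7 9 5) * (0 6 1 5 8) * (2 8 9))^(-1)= (9)(0 8 2 7)(1 6 5)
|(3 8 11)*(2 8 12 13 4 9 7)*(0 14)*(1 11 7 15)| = 24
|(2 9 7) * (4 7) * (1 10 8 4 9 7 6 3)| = |(1 10 8 4 6 3)(2 7)| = 6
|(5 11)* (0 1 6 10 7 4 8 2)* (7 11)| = |(0 1 6 10 11 5 7 4 8 2)| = 10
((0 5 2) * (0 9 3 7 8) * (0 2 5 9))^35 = ((0 9 3 7 8 2))^35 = (0 2 8 7 3 9)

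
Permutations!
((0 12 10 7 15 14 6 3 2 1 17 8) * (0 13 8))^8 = ((0 12 10 7 15 14 6 3 2 1 17)(8 13))^8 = (0 2 14 10 17 3 15 12 1 6 7)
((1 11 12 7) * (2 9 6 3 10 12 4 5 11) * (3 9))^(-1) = (1 7 12 10 3 2)(4 11 5)(6 9)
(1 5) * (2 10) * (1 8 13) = [0, 5, 10, 3, 4, 8, 6, 7, 13, 9, 2, 11, 12, 1] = (1 5 8 13)(2 10)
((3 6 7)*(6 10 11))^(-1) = (3 7 6 11 10)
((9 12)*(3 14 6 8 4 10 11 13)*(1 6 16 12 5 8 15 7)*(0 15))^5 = ((0 15 7 1 6)(3 14 16 12 9 5 8 4 10 11 13))^5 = (3 5 13 9 11 12 10 16 4 14 8)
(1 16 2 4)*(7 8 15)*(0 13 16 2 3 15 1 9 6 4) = (0 13 16 3 15 7 8 1 2)(4 9 6) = [13, 2, 0, 15, 9, 5, 4, 8, 1, 6, 10, 11, 12, 16, 14, 7, 3]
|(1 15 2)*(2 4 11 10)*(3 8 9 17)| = 12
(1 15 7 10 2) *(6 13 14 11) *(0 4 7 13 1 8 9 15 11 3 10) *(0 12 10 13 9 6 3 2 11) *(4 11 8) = (0 11 3 13 14 2 4 7 12 10 8 6 1)(9 15) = [11, 0, 4, 13, 7, 5, 1, 12, 6, 15, 8, 3, 10, 14, 2, 9]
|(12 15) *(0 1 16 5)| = |(0 1 16 5)(12 15)| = 4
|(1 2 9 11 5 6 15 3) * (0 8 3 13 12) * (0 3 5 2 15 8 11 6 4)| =|(0 11 2 9 6 8 5 4)(1 15 13 12 3)| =40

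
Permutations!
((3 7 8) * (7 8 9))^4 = ((3 8)(7 9))^4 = (9)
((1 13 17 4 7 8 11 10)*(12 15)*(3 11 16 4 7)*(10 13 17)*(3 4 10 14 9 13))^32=(1 7 16)(8 10 17)(9 14 13)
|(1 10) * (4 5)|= 2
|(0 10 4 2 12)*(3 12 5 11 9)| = 9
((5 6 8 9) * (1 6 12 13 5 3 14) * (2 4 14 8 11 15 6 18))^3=((1 18 2 4 14)(3 8 9)(5 12 13)(6 11 15))^3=(1 4 18 14 2)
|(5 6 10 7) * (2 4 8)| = |(2 4 8)(5 6 10 7)| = 12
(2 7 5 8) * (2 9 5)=[0, 1, 7, 3, 4, 8, 6, 2, 9, 5]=(2 7)(5 8 9)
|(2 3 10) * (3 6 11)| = |(2 6 11 3 10)| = 5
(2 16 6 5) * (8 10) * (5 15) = [0, 1, 16, 3, 4, 2, 15, 7, 10, 9, 8, 11, 12, 13, 14, 5, 6] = (2 16 6 15 5)(8 10)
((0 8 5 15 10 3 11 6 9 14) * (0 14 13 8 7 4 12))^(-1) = ((0 7 4 12)(3 11 6 9 13 8 5 15 10))^(-1) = (0 12 4 7)(3 10 15 5 8 13 9 6 11)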